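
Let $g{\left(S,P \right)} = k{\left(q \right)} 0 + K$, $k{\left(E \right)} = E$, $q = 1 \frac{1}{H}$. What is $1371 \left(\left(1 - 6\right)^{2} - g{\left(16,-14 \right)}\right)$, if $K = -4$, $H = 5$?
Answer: $39759$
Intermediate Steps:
$q = \frac{1}{5}$ ($q = 1 \cdot \frac{1}{5} = \frac{1}{5} \approx 0.2$)
$g{\left(S,P \right)} = -4$ ($g{\left(S,P \right)} = \frac{1}{5} \cdot 0 - 4 = 0 - 4 = -4$)
$1371 \left(\left(1 - 6\right)^{2} - g{\left(16,-14 \right)}\right) = 1371 \left(\left(1 - 6\right)^{2} - -4\right) = 1371 \left(\left(-5\right)^{2} + 4\right) = 1371 \left(25 + 4\right) = 1371 \cdot 29 = 39759$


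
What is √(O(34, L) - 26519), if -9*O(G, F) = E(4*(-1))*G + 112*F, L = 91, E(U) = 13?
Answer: I*√249305/3 ≈ 166.43*I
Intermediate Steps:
O(G, F) = -112*F/9 - 13*G/9 (O(G, F) = -(13*G + 112*F)/9 = -112*F/9 - 13*G/9)
√(O(34, L) - 26519) = √((-112/9*91 - 13/9*34) - 26519) = √((-10192/9 - 442/9) - 26519) = √(-10634/9 - 26519) = √(-249305/9) = I*√249305/3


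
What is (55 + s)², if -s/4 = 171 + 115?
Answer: 1185921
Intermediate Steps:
s = -1144 (s = -4*(171 + 115) = -4*286 = -1144)
(55 + s)² = (55 - 1144)² = (-1089)² = 1185921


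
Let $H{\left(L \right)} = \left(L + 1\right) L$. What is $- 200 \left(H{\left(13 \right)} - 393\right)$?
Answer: $42200$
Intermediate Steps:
$H{\left(L \right)} = L \left(1 + L\right)$ ($H{\left(L \right)} = \left(1 + L\right) L = L \left(1 + L\right)$)
$- 200 \left(H{\left(13 \right)} - 393\right) = - 200 \left(13 \left(1 + 13\right) - 393\right) = - 200 \left(13 \cdot 14 - 393\right) = - 200 \left(182 - 393\right) = \left(-200\right) \left(-211\right) = 42200$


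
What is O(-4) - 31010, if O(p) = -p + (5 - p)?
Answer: -30997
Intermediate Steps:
O(p) = 5 - 2*p
O(-4) - 31010 = (5 - 2*(-4)) - 31010 = (5 + 8) - 31010 = 13 - 31010 = -30997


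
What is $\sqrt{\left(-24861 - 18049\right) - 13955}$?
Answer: $i \sqrt{56865} \approx 238.46 i$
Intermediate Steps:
$\sqrt{\left(-24861 - 18049\right) - 13955} = \sqrt{-42910 - 13955} = \sqrt{-56865} = i \sqrt{56865}$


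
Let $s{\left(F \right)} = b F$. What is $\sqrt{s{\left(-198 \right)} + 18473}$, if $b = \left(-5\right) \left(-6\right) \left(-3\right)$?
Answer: $\sqrt{36293} \approx 190.51$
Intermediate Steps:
$b = -90$ ($b = 30 \left(-3\right) = -90$)
$s{\left(F \right)} = - 90 F$
$\sqrt{s{\left(-198 \right)} + 18473} = \sqrt{\left(-90\right) \left(-198\right) + 18473} = \sqrt{17820 + 18473} = \sqrt{36293}$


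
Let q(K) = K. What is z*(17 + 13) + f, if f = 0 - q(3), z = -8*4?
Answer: -963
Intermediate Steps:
z = -32
f = -3 (f = 0 - 1*3 = 0 - 3 = -3)
z*(17 + 13) + f = -32*(17 + 13) - 3 = -32*30 - 3 = -960 - 3 = -963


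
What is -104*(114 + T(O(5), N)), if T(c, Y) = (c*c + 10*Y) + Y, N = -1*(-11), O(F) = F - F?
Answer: -24440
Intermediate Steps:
O(F) = 0
N = 11
T(c, Y) = c² + 11*Y (T(c, Y) = (c² + 10*Y) + Y = c² + 11*Y)
-104*(114 + T(O(5), N)) = -104*(114 + (0² + 11*11)) = -104*(114 + (0 + 121)) = -104*(114 + 121) = -104*235 = -24440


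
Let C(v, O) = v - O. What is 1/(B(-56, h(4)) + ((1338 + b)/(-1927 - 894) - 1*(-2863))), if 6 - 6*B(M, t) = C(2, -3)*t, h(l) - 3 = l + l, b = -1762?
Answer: 16926/48323453 ≈ 0.00035026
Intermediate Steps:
h(l) = 3 + 2*l (h(l) = 3 + (l + l) = 3 + 2*l)
B(M, t) = 1 - 5*t/6 (B(M, t) = 1 - (2 - 1*(-3))*t/6 = 1 - (2 + 3)*t/6 = 1 - 5*t/6)
1/(B(-56, h(4)) + ((1338 + b)/(-1927 - 894) - 1*(-2863))) = 1/((1 - 5*(3 + 2*4)/6) + ((1338 - 1762)/(-1927 - 894) - 1*(-2863))) = 1/((1 - 5*(3 + 8)/6) + (-424/(-2821) + 2863)) = 1/((1 - ⅚*11) + (-424*(-1/2821) + 2863)) = 1/((1 - 55/6) + (424/2821 + 2863)) = 1/(-49/6 + 8076947/2821) = 1/(48323453/16926) = 16926/48323453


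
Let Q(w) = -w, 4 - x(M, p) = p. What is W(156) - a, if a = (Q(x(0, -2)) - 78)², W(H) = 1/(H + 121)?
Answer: -1954511/277 ≈ -7056.0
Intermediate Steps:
x(M, p) = 4 - p
W(H) = 1/(121 + H)
a = 7056 (a = (-(4 - 1*(-2)) - 78)² = (-(4 + 2) - 78)² = (-1*6 - 78)² = (-6 - 78)² = (-84)² = 7056)
W(156) - a = 1/(121 + 156) - 1*7056 = 1/277 - 7056 = -1954511/277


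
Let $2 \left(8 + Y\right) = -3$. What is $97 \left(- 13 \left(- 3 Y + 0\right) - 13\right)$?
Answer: $- \frac{74399}{2} \approx -37200.0$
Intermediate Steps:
$Y = - \frac{19}{2}$ ($Y = -8 + \frac{1}{2} \left(-3\right) = -8 - \frac{3}{2} = - \frac{19}{2} \approx -9.5$)
$97 \left(- 13 \left(- 3 Y + 0\right) - 13\right) = 97 \left(- 13 \left(\left(-3\right) \left(- \frac{19}{2}\right) + 0\right) - 13\right) = 97 \left(- 13 \left(\frac{57}{2} + 0\right) - 13\right) = 97 \left(\left(-13\right) \frac{57}{2} - 13\right) = 97 \left(- \frac{741}{2} - 13\right) = 97 \left(- \frac{767}{2}\right) = - \frac{74399}{2}$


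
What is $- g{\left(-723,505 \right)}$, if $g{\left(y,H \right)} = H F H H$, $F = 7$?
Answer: $-901513375$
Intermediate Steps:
$g{\left(y,H \right)} = 7 H^{3}$ ($g{\left(y,H \right)} = H 7 H H = 7 H H^{2} = 7 H^{3}$)
$- g{\left(-723,505 \right)} = - 7 \cdot 505^{3} = - 7 \cdot 128787625 = \left(-1\right) 901513375 = -901513375$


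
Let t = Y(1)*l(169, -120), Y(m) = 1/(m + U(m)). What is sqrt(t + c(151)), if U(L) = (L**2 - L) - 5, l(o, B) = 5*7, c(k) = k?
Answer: sqrt(569)/2 ≈ 11.927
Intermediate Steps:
l(o, B) = 35
U(L) = -5 + L**2 - L
Y(m) = 1/(-5 + m**2) (Y(m) = 1/(m + (-5 + m**2 - m)) = 1/(-5 + m**2))
t = -35/4 (t = 35/(-5 + 1**2) = 35/(-5 + 1) = 35/(-4) = -1/4*35 = -35/4 ≈ -8.7500)
sqrt(t + c(151)) = sqrt(-35/4 + 151) = sqrt(569/4) = sqrt(569)/2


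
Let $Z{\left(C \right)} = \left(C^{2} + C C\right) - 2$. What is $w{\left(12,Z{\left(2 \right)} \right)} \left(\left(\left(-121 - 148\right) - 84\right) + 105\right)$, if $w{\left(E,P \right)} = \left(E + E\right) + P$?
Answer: $-7440$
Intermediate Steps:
$Z{\left(C \right)} = -2 + 2 C^{2}$ ($Z{\left(C \right)} = \left(C^{2} + C^{2}\right) - 2 = 2 C^{2} - 2 = -2 + 2 C^{2}$)
$w{\left(E,P \right)} = P + 2 E$ ($w{\left(E,P \right)} = 2 E + P = P + 2 E$)
$w{\left(12,Z{\left(2 \right)} \right)} \left(\left(\left(-121 - 148\right) - 84\right) + 105\right) = \left(\left(-2 + 2 \cdot 2^{2}\right) + 2 \cdot 12\right) \left(\left(\left(-121 - 148\right) - 84\right) + 105\right) = \left(\left(-2 + 2 \cdot 4\right) + 24\right) \left(\left(-269 - 84\right) + 105\right) = \left(\left(-2 + 8\right) + 24\right) \left(-353 + 105\right) = \left(6 + 24\right) \left(-248\right) = 30 \left(-248\right) = -7440$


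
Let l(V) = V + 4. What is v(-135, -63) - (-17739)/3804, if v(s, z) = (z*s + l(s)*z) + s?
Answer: 21083877/1268 ≈ 16628.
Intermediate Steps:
l(V) = 4 + V
v(s, z) = s + s*z + z*(4 + s) (v(s, z) = (z*s + (4 + s)*z) + s = (s*z + z*(4 + s)) + s = s + s*z + z*(4 + s))
v(-135, -63) - (-17739)/3804 = (-135 - 135*(-63) - 63*(4 - 135)) - (-17739)/3804 = (-135 + 8505 - 63*(-131)) - (-17739)/3804 = (-135 + 8505 + 8253) - 1*(-5913/1268) = 16623 + 5913/1268 = 21083877/1268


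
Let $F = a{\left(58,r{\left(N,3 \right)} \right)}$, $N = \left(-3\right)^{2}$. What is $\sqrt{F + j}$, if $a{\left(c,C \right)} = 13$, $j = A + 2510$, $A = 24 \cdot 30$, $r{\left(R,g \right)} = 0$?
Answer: $\sqrt{3243} \approx 56.947$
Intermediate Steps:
$N = 9$
$A = 720$
$j = 3230$ ($j = 720 + 2510 = 3230$)
$F = 13$
$\sqrt{F + j} = \sqrt{13 + 3230} = \sqrt{3243}$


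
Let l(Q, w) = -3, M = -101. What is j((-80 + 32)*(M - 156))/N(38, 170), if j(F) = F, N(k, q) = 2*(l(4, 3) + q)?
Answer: 6168/167 ≈ 36.934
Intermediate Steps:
N(k, q) = -6 + 2*q (N(k, q) = 2*(-3 + q) = -6 + 2*q)
j((-80 + 32)*(M - 156))/N(38, 170) = ((-80 + 32)*(-101 - 156))/(-6 + 2*170) = (-48*(-257))/(-6 + 340) = 12336/334 = 12336*(1/334) = 6168/167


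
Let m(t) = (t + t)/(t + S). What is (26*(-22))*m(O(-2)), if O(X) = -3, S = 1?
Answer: -1716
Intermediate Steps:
m(t) = 2*t/(1 + t) (m(t) = (t + t)/(t + 1) = (2*t)/(1 + t) = 2*t/(1 + t))
(26*(-22))*m(O(-2)) = (26*(-22))*(2*(-3)/(1 - 3)) = -1144*(-3)/(-2) = -1144*(-3)*(-1)/2 = -572*3 = -1716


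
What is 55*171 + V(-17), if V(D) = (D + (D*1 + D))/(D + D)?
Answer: 18813/2 ≈ 9406.5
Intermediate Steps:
V(D) = 3/2 (V(D) = (D + (D + D))/((2*D)) = (D + 2*D)*(1/(2*D)) = (3*D)*(1/(2*D)) = 3/2)
55*171 + V(-17) = 55*171 + 3/2 = 9405 + 3/2 = 18813/2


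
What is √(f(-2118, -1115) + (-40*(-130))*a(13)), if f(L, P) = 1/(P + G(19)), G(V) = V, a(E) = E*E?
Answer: 3*√29323017214/548 ≈ 937.44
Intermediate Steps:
a(E) = E²
f(L, P) = 1/(19 + P) (f(L, P) = 1/(P + 19) = 1/(19 + P))
√(f(-2118, -1115) + (-40*(-130))*a(13)) = √(1/(19 - 1115) - 40*(-130)*13²) = √(1/(-1096) + 5200*169) = √(-1/1096 + 878800) = √(963164799/1096) = 3*√29323017214/548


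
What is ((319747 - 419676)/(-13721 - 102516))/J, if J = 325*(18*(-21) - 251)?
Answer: -99929/23761748725 ≈ -4.2055e-6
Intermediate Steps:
J = -204425 (J = 325*(-378 - 251) = 325*(-629) = -204425)
((319747 - 419676)/(-13721 - 102516))/J = ((319747 - 419676)/(-13721 - 102516))/(-204425) = -99929/(-116237)*(-1/204425) = -99929*(-1/116237)*(-1/204425) = (99929/116237)*(-1/204425) = -99929/23761748725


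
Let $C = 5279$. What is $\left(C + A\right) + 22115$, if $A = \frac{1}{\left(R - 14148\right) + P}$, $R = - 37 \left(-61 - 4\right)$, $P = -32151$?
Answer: $\frac{1202432235}{43894} \approx 27394.0$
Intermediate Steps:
$R = 2405$ ($R = \left(-37\right) \left(-65\right) = 2405$)
$A = - \frac{1}{43894}$ ($A = \frac{1}{\left(2405 - 14148\right) - 32151} = \frac{1}{-11743 - 32151} = \frac{1}{-43894} = - \frac{1}{43894} \approx -2.2782 \cdot 10^{-5}$)
$\left(C + A\right) + 22115 = \left(5279 - \frac{1}{43894}\right) + 22115 = \frac{231716425}{43894} + 22115 = \frac{1202432235}{43894}$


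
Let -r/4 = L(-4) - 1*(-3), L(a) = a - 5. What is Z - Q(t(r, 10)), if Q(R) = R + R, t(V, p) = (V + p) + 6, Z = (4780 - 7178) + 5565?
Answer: 3087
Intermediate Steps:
L(a) = -5 + a
Z = 3167 (Z = -2398 + 5565 = 3167)
r = 24 (r = -4*((-5 - 4) - 1*(-3)) = -4*(-9 + 3) = -4*(-6) = 24)
t(V, p) = 6 + V + p
Q(R) = 2*R
Z - Q(t(r, 10)) = 3167 - 2*(6 + 24 + 10) = 3167 - 2*40 = 3167 - 1*80 = 3167 - 80 = 3087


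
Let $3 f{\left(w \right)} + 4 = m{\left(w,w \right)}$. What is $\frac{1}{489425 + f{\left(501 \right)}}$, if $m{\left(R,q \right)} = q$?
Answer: $\frac{3}{1468772} \approx 2.0425 \cdot 10^{-6}$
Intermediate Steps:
$f{\left(w \right)} = - \frac{4}{3} + \frac{w}{3}$
$\frac{1}{489425 + f{\left(501 \right)}} = \frac{1}{489425 + \left(- \frac{4}{3} + \frac{1}{3} \cdot 501\right)} = \frac{1}{489425 + \left(- \frac{4}{3} + 167\right)} = \frac{1}{489425 + \frac{497}{3}} = \frac{1}{\frac{1468772}{3}} = \frac{3}{1468772}$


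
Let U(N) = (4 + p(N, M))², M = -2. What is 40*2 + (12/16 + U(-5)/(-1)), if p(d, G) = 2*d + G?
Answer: 67/4 ≈ 16.750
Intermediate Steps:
p(d, G) = G + 2*d
U(N) = (2 + 2*N)² (U(N) = (4 + (-2 + 2*N))² = (2 + 2*N)²)
40*2 + (12/16 + U(-5)/(-1)) = 40*2 + (12/16 + (4*(1 - 5)²)/(-1)) = 80 + (12*(1/16) + (4*(-4)²)*(-1)) = 80 + (¾ + (4*16)*(-1)) = 80 + (¾ + 64*(-1)) = 80 + (¾ - 64) = 80 - 253/4 = 67/4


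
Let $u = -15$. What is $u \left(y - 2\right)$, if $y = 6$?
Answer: $-60$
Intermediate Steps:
$u \left(y - 2\right) = - 15 \left(6 - 2\right) = \left(-15\right) 4 = -60$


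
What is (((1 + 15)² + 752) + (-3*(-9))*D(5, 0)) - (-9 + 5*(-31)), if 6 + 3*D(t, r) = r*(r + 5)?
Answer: 1118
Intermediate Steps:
D(t, r) = -2 + r*(5 + r)/3 (D(t, r) = -2 + (r*(r + 5))/3 = -2 + (r*(5 + r))/3 = -2 + r*(5 + r)/3)
(((1 + 15)² + 752) + (-3*(-9))*D(5, 0)) - (-9 + 5*(-31)) = (((1 + 15)² + 752) + (-3*(-9))*(-2 + (⅓)*0² + (5/3)*0)) - (-9 + 5*(-31)) = ((16² + 752) + 27*(-2 + (⅓)*0 + 0)) - (-9 - 155) = ((256 + 752) + 27*(-2 + 0 + 0)) - 1*(-164) = (1008 + 27*(-2)) + 164 = (1008 - 54) + 164 = 954 + 164 = 1118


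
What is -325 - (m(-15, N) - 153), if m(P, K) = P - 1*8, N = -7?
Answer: -149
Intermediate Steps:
m(P, K) = -8 + P (m(P, K) = P - 8 = -8 + P)
-325 - (m(-15, N) - 153) = -325 - ((-8 - 15) - 153) = -325 - (-23 - 153) = -325 - 1*(-176) = -325 + 176 = -149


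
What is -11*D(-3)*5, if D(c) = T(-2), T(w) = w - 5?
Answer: 385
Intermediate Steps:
T(w) = -5 + w
D(c) = -7 (D(c) = -5 - 2 = -7)
-11*D(-3)*5 = -11*(-7)*5 = 77*5 = 385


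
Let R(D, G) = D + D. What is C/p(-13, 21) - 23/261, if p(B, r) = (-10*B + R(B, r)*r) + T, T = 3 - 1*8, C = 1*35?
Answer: -18818/109881 ≈ -0.17126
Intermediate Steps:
C = 35
T = -5 (T = 3 - 8 = -5)
R(D, G) = 2*D
p(B, r) = -5 - 10*B + 2*B*r (p(B, r) = (-10*B + (2*B)*r) - 5 = (-10*B + 2*B*r) - 5 = -5 - 10*B + 2*B*r)
C/p(-13, 21) - 23/261 = 35/(-5 - 10*(-13) + 2*(-13)*21) - 23/261 = 35/(-5 + 130 - 546) - 23*1/261 = 35/(-421) - 23/261 = 35*(-1/421) - 23/261 = -35/421 - 23/261 = -18818/109881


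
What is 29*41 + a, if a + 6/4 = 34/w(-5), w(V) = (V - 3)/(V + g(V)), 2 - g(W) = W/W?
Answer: 2409/2 ≈ 1204.5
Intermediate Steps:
g(W) = 1 (g(W) = 2 - W/W = 2 - 1*1 = 2 - 1 = 1)
w(V) = (-3 + V)/(1 + V) (w(V) = (V - 3)/(V + 1) = (-3 + V)/(1 + V))
a = 31/2 (a = -3/2 + 34/(((-3 - 5)/(1 - 5))) = -3/2 + 34/((-8/(-4))) = -3/2 + 34/((-¼*(-8))) = -3/2 + 34/2 = -3/2 + 34*(½) = -3/2 + 17 = 31/2 ≈ 15.500)
29*41 + a = 29*41 + 31/2 = 1189 + 31/2 = 2409/2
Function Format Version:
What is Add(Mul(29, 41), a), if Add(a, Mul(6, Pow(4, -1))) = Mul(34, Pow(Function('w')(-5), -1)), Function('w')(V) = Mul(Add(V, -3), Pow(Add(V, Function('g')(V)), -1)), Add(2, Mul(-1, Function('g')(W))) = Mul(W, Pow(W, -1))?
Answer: Rational(2409, 2) ≈ 1204.5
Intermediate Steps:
Function('g')(W) = 1 (Function('g')(W) = Add(2, Mul(-1, Mul(W, Pow(W, -1)))) = Add(2, Mul(-1, 1)) = Add(2, -1) = 1)
Function('w')(V) = Mul(Pow(Add(1, V), -1), Add(-3, V)) (Function('w')(V) = Mul(Add(V, -3), Pow(Add(V, 1), -1)) = Mul(Add(-3, V), Pow(Add(1, V), -1)) = Mul(Pow(Add(1, V), -1), Add(-3, V)))
a = Rational(31, 2) (a = Add(Rational(-3, 2), Mul(34, Pow(Mul(Pow(Add(1, -5), -1), Add(-3, -5)), -1))) = Add(Rational(-3, 2), Mul(34, Pow(Mul(Pow(-4, -1), -8), -1))) = Add(Rational(-3, 2), Mul(34, Pow(Mul(Rational(-1, 4), -8), -1))) = Add(Rational(-3, 2), Mul(34, Pow(2, -1))) = Add(Rational(-3, 2), Mul(34, Rational(1, 2))) = Add(Rational(-3, 2), 17) = Rational(31, 2) ≈ 15.500)
Add(Mul(29, 41), a) = Add(Mul(29, 41), Rational(31, 2)) = Add(1189, Rational(31, 2)) = Rational(2409, 2)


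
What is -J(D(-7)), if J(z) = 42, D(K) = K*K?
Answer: -42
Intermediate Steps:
D(K) = K**2
-J(D(-7)) = -1*42 = -42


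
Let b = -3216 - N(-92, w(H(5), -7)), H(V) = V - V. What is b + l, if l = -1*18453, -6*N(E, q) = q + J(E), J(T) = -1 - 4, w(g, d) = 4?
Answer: -130015/6 ≈ -21669.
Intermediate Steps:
H(V) = 0
J(T) = -5
N(E, q) = ⅚ - q/6 (N(E, q) = -(q - 5)/6 = -(-5 + q)/6 = ⅚ - q/6)
b = -19297/6 (b = -3216 - (⅚ - ⅙*4) = -3216 - (⅚ - ⅔) = -3216 - 1*⅙ = -3216 - ⅙ = -19297/6 ≈ -3216.2)
l = -18453
b + l = -19297/6 - 18453 = -130015/6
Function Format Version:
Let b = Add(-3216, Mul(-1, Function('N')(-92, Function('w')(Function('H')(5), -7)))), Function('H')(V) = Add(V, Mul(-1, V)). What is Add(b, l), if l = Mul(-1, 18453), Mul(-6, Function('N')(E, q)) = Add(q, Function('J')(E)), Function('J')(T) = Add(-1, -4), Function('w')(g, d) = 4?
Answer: Rational(-130015, 6) ≈ -21669.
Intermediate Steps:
Function('H')(V) = 0
Function('J')(T) = -5
Function('N')(E, q) = Add(Rational(5, 6), Mul(Rational(-1, 6), q)) (Function('N')(E, q) = Mul(Rational(-1, 6), Add(q, -5)) = Mul(Rational(-1, 6), Add(-5, q)) = Add(Rational(5, 6), Mul(Rational(-1, 6), q)))
b = Rational(-19297, 6) (b = Add(-3216, Mul(-1, Add(Rational(5, 6), Mul(Rational(-1, 6), 4)))) = Add(-3216, Mul(-1, Add(Rational(5, 6), Rational(-2, 3)))) = Add(-3216, Mul(-1, Rational(1, 6))) = Add(-3216, Rational(-1, 6)) = Rational(-19297, 6) ≈ -3216.2)
l = -18453
Add(b, l) = Add(Rational(-19297, 6), -18453) = Rational(-130015, 6)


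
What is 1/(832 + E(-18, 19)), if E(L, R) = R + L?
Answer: 1/833 ≈ 0.0012005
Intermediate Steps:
E(L, R) = L + R
1/(832 + E(-18, 19)) = 1/(832 + (-18 + 19)) = 1/(832 + 1) = 1/833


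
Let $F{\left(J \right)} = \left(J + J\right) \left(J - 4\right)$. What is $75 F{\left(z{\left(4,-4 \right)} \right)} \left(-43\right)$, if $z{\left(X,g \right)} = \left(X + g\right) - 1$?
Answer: $-32250$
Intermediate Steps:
$z{\left(X,g \right)} = -1 + X + g$
$F{\left(J \right)} = 2 J \left(-4 + J\right)$
$75 F{\left(z{\left(4,-4 \right)} \right)} \left(-43\right) = 75 \cdot 2 \left(-1 + 4 - 4\right) \left(-4 - 1\right) \left(-43\right) = 75 \cdot 2 \left(-1\right) \left(-4 - 1\right) \left(-43\right) = 75 \cdot 2 \left(-1\right) \left(-5\right) \left(-43\right) = 75 \cdot 10 \left(-43\right) = 750 \left(-43\right) = -32250$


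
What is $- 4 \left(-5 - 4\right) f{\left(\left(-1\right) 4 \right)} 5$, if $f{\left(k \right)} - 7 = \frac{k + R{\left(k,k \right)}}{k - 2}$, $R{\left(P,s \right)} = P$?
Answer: $1500$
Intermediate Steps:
$f{\left(k \right)} = 7 + \frac{2 k}{-2 + k}$ ($f{\left(k \right)} = 7 + \frac{k + k}{k - 2} = 7 + \frac{2 k}{-2 + k}$)
$- 4 \left(-5 - 4\right) f{\left(\left(-1\right) 4 \right)} 5 = - 4 \left(-5 - 4\right) \frac{-14 + 9 \left(\left(-1\right) 4\right)}{-2 - 4} \cdot 5 = \left(-4\right) \left(-9\right) \frac{-14 + 9 \left(-4\right)}{-2 - 4} \cdot 5 = 36 \frac{-14 - 36}{-6} \cdot 5 = 36 \left(\left(- \frac{1}{6}\right) \left(-50\right)\right) 5 = 36 \cdot \frac{25}{3} \cdot 5 = 300 \cdot 5 = 1500$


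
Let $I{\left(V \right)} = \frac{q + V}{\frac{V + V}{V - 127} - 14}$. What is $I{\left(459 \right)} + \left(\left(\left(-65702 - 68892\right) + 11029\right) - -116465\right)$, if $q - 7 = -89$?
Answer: $- \frac{13304082}{1865} \approx -7133.6$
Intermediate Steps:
$q = -82$ ($q = 7 - 89 = -82$)
$I{\left(V \right)} = \frac{-82 + V}{-14 + \frac{2 V}{-127 + V}}$ ($I{\left(V \right)} = \frac{-82 + V}{\frac{V + V}{V - 127} - 14} = \frac{-82 + V}{\frac{2 V}{-127 + V} - 14} = \frac{-82 + V}{-14 + \frac{2 V}{-127 + V}}$)
$I{\left(459 \right)} + \left(\left(\left(-65702 - 68892\right) + 11029\right) - -116465\right) = \frac{-10414 - 459^{2} + 209 \cdot 459}{2 \left(-889 + 6 \cdot 459\right)} + \left(\left(\left(-65702 - 68892\right) + 11029\right) - -116465\right) = \frac{-10414 - 210681 + 95931}{2 \left(-889 + 2754\right)} + \left(\left(-134594 + 11029\right) + 116465\right) = \frac{-10414 - 210681 + 95931}{2 \cdot 1865} + \left(-123565 + 116465\right) = \frac{1}{2} \cdot \frac{1}{1865} \left(-125164\right) - 7100 = - \frac{62582}{1865} - 7100 = - \frac{13304082}{1865}$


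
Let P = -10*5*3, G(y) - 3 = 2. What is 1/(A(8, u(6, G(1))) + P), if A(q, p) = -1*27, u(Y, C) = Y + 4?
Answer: -1/177 ≈ -0.0056497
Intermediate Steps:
G(y) = 5 (G(y) = 3 + 2 = 5)
u(Y, C) = 4 + Y
A(q, p) = -27
P = -150 (P = -50*3 = -150)
1/(A(8, u(6, G(1))) + P) = 1/(-27 - 150) = 1/(-177) = -1/177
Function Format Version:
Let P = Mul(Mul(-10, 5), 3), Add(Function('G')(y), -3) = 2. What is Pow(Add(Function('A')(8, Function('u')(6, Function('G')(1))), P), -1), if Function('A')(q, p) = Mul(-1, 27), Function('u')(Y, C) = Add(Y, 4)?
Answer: Rational(-1, 177) ≈ -0.0056497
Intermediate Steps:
Function('G')(y) = 5 (Function('G')(y) = Add(3, 2) = 5)
Function('u')(Y, C) = Add(4, Y)
Function('A')(q, p) = -27
P = -150 (P = Mul(-50, 3) = -150)
Pow(Add(Function('A')(8, Function('u')(6, Function('G')(1))), P), -1) = Pow(Add(-27, -150), -1) = Pow(-177, -1) = Rational(-1, 177)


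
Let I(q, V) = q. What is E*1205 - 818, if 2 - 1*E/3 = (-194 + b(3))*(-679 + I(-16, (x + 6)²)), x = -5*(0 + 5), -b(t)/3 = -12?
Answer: -396956738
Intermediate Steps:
b(t) = 36 (b(t) = -3*(-12) = 36)
x = -25 (x = -5*5 = -25)
E = -329424 (E = 6 - 3*(-194 + 36)*(-679 - 16) = 6 - (-474)*(-695) = 6 - 3*109810 = 6 - 329430 = -329424)
E*1205 - 818 = -329424*1205 - 818 = -396955920 - 818 = -396956738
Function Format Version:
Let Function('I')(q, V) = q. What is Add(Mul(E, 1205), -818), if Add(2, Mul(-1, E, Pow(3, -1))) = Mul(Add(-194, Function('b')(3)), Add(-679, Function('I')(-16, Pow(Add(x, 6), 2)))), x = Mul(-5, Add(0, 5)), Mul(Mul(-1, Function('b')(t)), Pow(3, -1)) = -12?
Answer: -396956738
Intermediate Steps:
Function('b')(t) = 36 (Function('b')(t) = Mul(-3, -12) = 36)
x = -25 (x = Mul(-5, 5) = -25)
E = -329424 (E = Add(6, Mul(-3, Mul(Add(-194, 36), Add(-679, -16)))) = Add(6, Mul(-3, Mul(-158, -695))) = Add(6, Mul(-3, 109810)) = Add(6, -329430) = -329424)
Add(Mul(E, 1205), -818) = Add(Mul(-329424, 1205), -818) = Add(-396955920, -818) = -396956738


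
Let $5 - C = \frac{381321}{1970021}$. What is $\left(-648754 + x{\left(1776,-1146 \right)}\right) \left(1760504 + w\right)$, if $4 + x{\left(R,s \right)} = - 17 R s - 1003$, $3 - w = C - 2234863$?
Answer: $\frac{267220998717178210206}{1970021} \approx 1.3564 \cdot 10^{14}$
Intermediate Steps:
$C = \frac{9468784}{1970021}$ ($C = 5 - \frac{381321}{1970021} = \frac{9468784}{1970021} \approx 4.8064$)
$w = \frac{4402723483402}{1970021}$ ($w = 3 - \left(\frac{9468784}{1970021} - 2234863\right) = 3 - - \frac{4402717573339}{1970021} = 3 + \frac{4402717573339}{1970021} = \frac{4402723483402}{1970021} \approx 2.2349 \cdot 10^{6}$)
$x{\left(R,s \right)} = -1007 - 17 R s$ ($x{\left(R,s \right)} = -4 + \left(- 17 R s - 1003\right) = -4 - \left(1003 + 17 R s\right) = -1007 - 17 R s$)
$\left(-648754 + x{\left(1776,-1146 \right)}\right) \left(1760504 + w\right) = \left(-648754 - \left(1007 + 30192 \left(-1146\right)\right)\right) \left(1760504 + \frac{4402723483402}{1970021}\right) = \left(-648754 + \left(-1007 + 34600032\right)\right) \frac{7870953333986}{1970021} = \left(-648754 + 34599025\right) \frac{7870953333986}{1970021} = 33950271 \cdot \frac{7870953333986}{1970021} = \frac{267220998717178210206}{1970021}$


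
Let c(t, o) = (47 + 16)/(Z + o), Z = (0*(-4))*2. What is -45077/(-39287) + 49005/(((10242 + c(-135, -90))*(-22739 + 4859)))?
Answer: 2750774844251/2398005720476 ≈ 1.1471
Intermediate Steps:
Z = 0 (Z = 0*2 = 0)
c(t, o) = 63/o (c(t, o) = (47 + 16)/(0 + o) = 63/o)
-45077/(-39287) + 49005/(((10242 + c(-135, -90))*(-22739 + 4859))) = -45077/(-39287) + 49005/(((10242 + 63/(-90))*(-22739 + 4859))) = -45077*(-1/39287) + 49005/(((10242 + 63*(-1/90))*(-17880))) = 45077/39287 + 49005/(((10242 - 7/10)*(-17880))) = 45077/39287 + 49005/(((102413/10)*(-17880))) = 45077/39287 + 49005/(-183114444) = 45077/39287 + 49005*(-1/183114444) = 45077/39287 - 16335/61038148 = 2750774844251/2398005720476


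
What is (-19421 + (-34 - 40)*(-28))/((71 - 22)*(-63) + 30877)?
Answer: -17349/27790 ≈ -0.62429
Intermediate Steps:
(-19421 + (-34 - 40)*(-28))/((71 - 22)*(-63) + 30877) = (-19421 - 74*(-28))/(49*(-63) + 30877) = (-19421 + 2072)/(-3087 + 30877) = -17349/27790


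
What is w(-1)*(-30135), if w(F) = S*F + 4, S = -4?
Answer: -241080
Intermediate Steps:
w(F) = 4 - 4*F (w(F) = -4*F + 4 = 4 - 4*F)
w(-1)*(-30135) = (4 - 4*(-1))*(-30135) = (4 + 4)*(-30135) = 8*(-30135) = -241080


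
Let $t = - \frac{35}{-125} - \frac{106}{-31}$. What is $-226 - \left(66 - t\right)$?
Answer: $- \frac{223433}{775} \approx -288.3$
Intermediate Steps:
$t = \frac{2867}{775}$ ($t = \left(-35\right) \left(- \frac{1}{125}\right) - - \frac{106}{31} = \frac{7}{25} + \frac{106}{31} = \frac{2867}{775} \approx 3.6994$)
$-226 - \left(66 - t\right) = -226 - \left(66 - \frac{2867}{775}\right) = -226 - \frac{48283}{775} = - \frac{223433}{775}$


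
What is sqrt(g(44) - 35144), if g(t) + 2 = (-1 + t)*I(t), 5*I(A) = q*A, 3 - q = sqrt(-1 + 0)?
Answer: sqrt(-850270 - 9460*I)/5 ≈ 1.0259 - 184.42*I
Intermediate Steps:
q = 3 - I (q = 3 - sqrt(-1 + 0) = 3 - sqrt(-1) = 3 - I ≈ 3.0 - 1.0*I)
I(A) = A*(3 - I)/5 (I(A) = ((3 - I)*A)/5 = (A*(3 - I))/5 = A*(3 - I)/5)
g(t) = -2 + t*(-1 + t)*(3 - I)/5 (g(t) = -2 + (-1 + t)*(t*(3 - I)/5) = -2 + t*(-1 + t)*(3 - I)/5)
sqrt(g(44) - 35144) = sqrt((-2 - 1/5*44*(3 - I) + (1/5)*44**2*(3 - I)) - 35144) = sqrt((-2 + (-132/5 + 44*I/5) + (1/5)*1936*(3 - I)) - 35144) = sqrt((-2 + (-132/5 + 44*I/5) + (5808/5 - 1936*I/5)) - 35144) = sqrt((5666/5 - 1892*I/5) - 35144) = sqrt(-170054/5 - 1892*I/5)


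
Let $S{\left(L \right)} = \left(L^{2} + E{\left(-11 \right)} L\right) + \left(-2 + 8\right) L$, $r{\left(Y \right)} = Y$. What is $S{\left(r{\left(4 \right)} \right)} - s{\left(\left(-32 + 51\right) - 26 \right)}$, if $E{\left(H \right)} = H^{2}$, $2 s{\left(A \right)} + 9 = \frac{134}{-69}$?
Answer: $\frac{73067}{138} \approx 529.47$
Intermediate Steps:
$s{\left(A \right)} = - \frac{755}{138}$ ($s{\left(A \right)} = - \frac{9}{2} + \frac{134 \frac{1}{-69}}{2} = - \frac{9}{2} + \frac{134 \left(- \frac{1}{69}\right)}{2} = - \frac{9}{2} + \frac{1}{2} \left(- \frac{134}{69}\right) = - \frac{9}{2} - \frac{67}{69} = - \frac{755}{138}$)
$S{\left(L \right)} = L^{2} + 127 L$ ($S{\left(L \right)} = \left(L^{2} + \left(-11\right)^{2} L\right) + \left(-2 + 8\right) L = \left(L^{2} + 121 L\right) + 6 L = L^{2} + 127 L$)
$S{\left(r{\left(4 \right)} \right)} - s{\left(\left(-32 + 51\right) - 26 \right)} = 4 \left(127 + 4\right) - - \frac{755}{138} = 4 \cdot 131 + \frac{755}{138} = 524 + \frac{755}{138} = \frac{73067}{138}$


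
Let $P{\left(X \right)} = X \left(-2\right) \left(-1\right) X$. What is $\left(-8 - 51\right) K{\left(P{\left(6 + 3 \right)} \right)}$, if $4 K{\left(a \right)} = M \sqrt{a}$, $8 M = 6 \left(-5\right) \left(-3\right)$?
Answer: $- \frac{23895 \sqrt{2}}{16} \approx -2112.0$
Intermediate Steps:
$M = \frac{45}{4}$ ($M = \frac{6 \left(-5\right) \left(-3\right)}{8} = \frac{\left(-30\right) \left(-3\right)}{8} = \frac{1}{8} \cdot 90 = \frac{45}{4} \approx 11.25$)
$P{\left(X \right)} = 2 X^{2}$ ($P{\left(X \right)} = - 2 X \left(-1\right) X = 2 X X = 2 X^{2}$)
$K{\left(a \right)} = \frac{45 \sqrt{a}}{16}$ ($K{\left(a \right)} = \frac{\frac{45}{4} \sqrt{a}}{4} = \frac{45 \sqrt{a}}{16}$)
$\left(-8 - 51\right) K{\left(P{\left(6 + 3 \right)} \right)} = \left(-8 - 51\right) \frac{45 \sqrt{2 \left(6 + 3\right)^{2}}}{16} = \left(-8 - 51\right) \frac{45 \sqrt{2 \cdot 9^{2}}}{16} = - 59 \frac{45 \sqrt{2 \cdot 81}}{16} = - 59 \frac{45 \sqrt{162}}{16} = - 59 \frac{45 \cdot 9 \sqrt{2}}{16} = - 59 \frac{405 \sqrt{2}}{16} = - \frac{23895 \sqrt{2}}{16}$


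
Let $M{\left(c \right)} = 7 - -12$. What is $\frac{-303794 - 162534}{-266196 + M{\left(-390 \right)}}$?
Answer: $\frac{466328}{266177} \approx 1.7519$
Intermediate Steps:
$M{\left(c \right)} = 19$ ($M{\left(c \right)} = 7 + 12 = 19$)
$\frac{-303794 - 162534}{-266196 + M{\left(-390 \right)}} = \frac{-303794 - 162534}{-266196 + 19} = - \frac{466328}{-266177} = \left(-466328\right) \left(- \frac{1}{266177}\right) = \frac{466328}{266177}$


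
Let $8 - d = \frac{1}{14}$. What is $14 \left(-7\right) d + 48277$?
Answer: $47500$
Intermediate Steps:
$d = \frac{111}{14}$ ($d = 8 - \frac{1}{14} = \frac{111}{14} \approx 7.9286$)
$14 \left(-7\right) d + 48277 = 14 \left(-7\right) \frac{111}{14} + 48277 = \left(-98\right) \frac{111}{14} + 48277 = -777 + 48277 = 47500$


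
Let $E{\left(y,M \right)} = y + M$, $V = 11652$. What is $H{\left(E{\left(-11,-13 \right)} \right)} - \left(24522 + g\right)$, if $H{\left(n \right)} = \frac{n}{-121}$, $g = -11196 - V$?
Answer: $- \frac{202530}{121} \approx -1673.8$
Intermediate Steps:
$E{\left(y,M \right)} = M + y$
$g = -22848$ ($g = -11196 - 11652 = -22848$)
$H{\left(n \right)} = - \frac{n}{121}$ ($H{\left(n \right)} = n \left(- \frac{1}{121}\right) = - \frac{n}{121}$)
$H{\left(E{\left(-11,-13 \right)} \right)} - \left(24522 + g\right) = - \frac{-13 - 11}{121} - 1674 = \left(- \frac{1}{121}\right) \left(-24\right) + \left(-24522 + 22848\right) = \frac{24}{121} - 1674 = - \frac{202530}{121}$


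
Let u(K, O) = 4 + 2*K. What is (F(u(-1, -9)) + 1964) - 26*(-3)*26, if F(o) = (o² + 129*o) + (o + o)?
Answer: 4258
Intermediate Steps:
F(o) = o² + 131*o (F(o) = (o² + 129*o) + 2*o = o² + 131*o)
(F(u(-1, -9)) + 1964) - 26*(-3)*26 = ((4 + 2*(-1))*(131 + (4 + 2*(-1))) + 1964) - 26*(-3)*26 = ((4 - 2)*(131 + (4 - 2)) + 1964) + 78*26 = (2*(131 + 2) + 1964) + 2028 = (2*133 + 1964) + 2028 = (266 + 1964) + 2028 = 2230 + 2028 = 4258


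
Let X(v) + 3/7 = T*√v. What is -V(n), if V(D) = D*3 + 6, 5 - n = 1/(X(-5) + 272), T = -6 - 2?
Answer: -25393060/1209827 + 392*I*√5/1209827 ≈ -20.989 + 0.00072452*I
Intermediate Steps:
T = -8
X(v) = -3/7 - 8*√v
n = 5 - 1/(1901/7 - 8*I*√5) (n = 5 - 1/((-3/7 - 8*I*√5) + 272) = 5 - 1/(1901/7 - 8*I*√5) ≈ 4.9963 - 0.00024151*I)
V(D) = 6 + 3*D (V(D) = 3*D + 6 = 6 + 3*D)
-V(n) = -(6 + 3*(18134098/3629481 - 392*I*√5/3629481)) = -(6 + (18134098/1209827 - 392*I*√5/1209827)) = -(25393060/1209827 - 392*I*√5/1209827) = -25393060/1209827 + 392*I*√5/1209827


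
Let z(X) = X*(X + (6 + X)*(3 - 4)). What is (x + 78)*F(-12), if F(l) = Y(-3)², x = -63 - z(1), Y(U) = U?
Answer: 189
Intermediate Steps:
z(X) = -6*X (z(X) = X*(X + (6 + X)*(-1)) = X*(X + (-6 - X)) = X*(-6) = -6*X)
x = -57 (x = -63 - (-6) = -63 - 1*(-6) = -63 + 6 = -57)
F(l) = 9 (F(l) = (-3)² = 9)
(x + 78)*F(-12) = (-57 + 78)*9 = 21*9 = 189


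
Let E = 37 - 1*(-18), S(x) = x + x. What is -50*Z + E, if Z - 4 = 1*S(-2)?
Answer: 55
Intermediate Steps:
S(x) = 2*x
E = 55 (E = 37 + 18 = 55)
Z = 0 (Z = 4 + 1*(2*(-2)) = 4 + 1*(-4) = 4 - 4 = 0)
-50*Z + E = -50*0 + 55 = 0 + 55 = 55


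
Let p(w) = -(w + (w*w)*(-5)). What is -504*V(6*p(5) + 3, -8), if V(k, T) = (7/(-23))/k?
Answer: 1176/5543 ≈ 0.21216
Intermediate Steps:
p(w) = -w + 5*w² (p(w) = -(w + w²*(-5)) = -(w - 5*w²) = -w + 5*w²)
V(k, T) = -7/(23*k) (V(k, T) = (7*(-1/23))/k = -7/(23*k))
-504*V(6*p(5) + 3, -8) = -(-3528)/(23*(6*(5*(-1 + 5*5)) + 3)) = -(-3528)/(23*(6*(5*(-1 + 25)) + 3)) = -(-3528)/(23*(6*(5*24) + 3)) = -(-3528)/(23*(6*120 + 3)) = -(-3528)/(23*(720 + 3)) = -(-3528)/(23*723) = -504*(-7/16629) = 1176/5543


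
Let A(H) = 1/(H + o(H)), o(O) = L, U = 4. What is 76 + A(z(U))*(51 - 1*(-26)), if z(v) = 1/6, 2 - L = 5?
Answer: 830/17 ≈ 48.824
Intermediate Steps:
L = -3 (L = 2 - 1*5 = 2 - 5 = -3)
o(O) = -3
z(v) = ⅙
A(H) = 1/(-3 + H) (A(H) = 1/(H - 3) = 1/(-3 + H))
76 + A(z(U))*(51 - 1*(-26)) = 76 + (51 - 1*(-26))/(-3 + ⅙) = 76 + (51 + 26)/(-17/6) = 76 - 6/17*77 = 76 - 462/17 = 830/17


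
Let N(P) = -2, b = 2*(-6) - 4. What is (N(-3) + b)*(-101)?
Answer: 1818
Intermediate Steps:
b = -16 (b = -12 - 4 = -16)
(N(-3) + b)*(-101) = (-2 - 16)*(-101) = -18*(-101) = 1818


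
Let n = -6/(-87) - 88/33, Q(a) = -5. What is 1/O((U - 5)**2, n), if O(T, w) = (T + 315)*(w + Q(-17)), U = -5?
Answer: -87/274315 ≈ -0.00031715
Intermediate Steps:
n = -226/87 (n = -6*(-1/87) - 88*1/33 = 2/29 - 8/3 = -226/87 ≈ -2.5977)
O(T, w) = (-5 + w)*(315 + T) (O(T, w) = (T + 315)*(w - 5) = (315 + T)*(-5 + w) = (-5 + w)*(315 + T))
1/O((U - 5)**2, n) = 1/(-1575 - 5*(-5 - 5)**2 + 315*(-226/87) + (-5 - 5)**2*(-226/87)) = 1/(-1575 - 5*(-10)**2 - 23730/29 + (-10)**2*(-226/87)) = 1/(-1575 - 5*100 - 23730/29 + 100*(-226/87)) = 1/(-1575 - 500 - 23730/29 - 22600/87) = 1/(-274315/87) = -87/274315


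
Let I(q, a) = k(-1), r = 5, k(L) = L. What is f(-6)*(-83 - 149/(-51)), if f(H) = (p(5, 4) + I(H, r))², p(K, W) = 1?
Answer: 0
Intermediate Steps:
I(q, a) = -1
f(H) = 0 (f(H) = (1 - 1)² = 0² = 0)
f(-6)*(-83 - 149/(-51)) = 0*(-83 - 149/(-51)) = 0*(-83 - 149*(-1/51)) = 0*(-83 + 149/51) = 0*(-4084/51) = 0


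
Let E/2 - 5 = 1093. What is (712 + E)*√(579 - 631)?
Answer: 5816*I*√13 ≈ 20970.0*I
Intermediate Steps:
E = 2196 (E = 10 + 2*1093 = 10 + 2186 = 2196)
(712 + E)*√(579 - 631) = (712 + 2196)*√(579 - 631) = 2908*√(-52) = 2908*(2*I*√13) = 5816*I*√13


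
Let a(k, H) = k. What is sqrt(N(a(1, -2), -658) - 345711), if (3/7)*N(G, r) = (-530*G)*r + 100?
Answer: sqrt(468249) ≈ 684.29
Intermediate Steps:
N(G, r) = 700/3 - 3710*G*r/3 (N(G, r) = 7*((-530*G)*r + 100)/3 = 7*(-530*G*r + 100)/3 = 7*(100 - 530*G*r)/3 = 700/3 - 3710*G*r/3)
sqrt(N(a(1, -2), -658) - 345711) = sqrt((700/3 - 3710/3*1*(-658)) - 345711) = sqrt((700/3 + 2441180/3) - 345711) = sqrt(813960 - 345711) = sqrt(468249)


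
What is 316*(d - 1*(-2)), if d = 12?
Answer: 4424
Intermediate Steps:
316*(d - 1*(-2)) = 316*(12 - 1*(-2)) = 316*(12 + 2) = 316*14 = 4424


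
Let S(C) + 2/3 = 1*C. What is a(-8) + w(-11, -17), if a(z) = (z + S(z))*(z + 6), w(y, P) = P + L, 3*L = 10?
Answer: 59/3 ≈ 19.667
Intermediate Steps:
L = 10/3 (L = (⅓)*10 = 10/3 ≈ 3.3333)
w(y, P) = 10/3 + P (w(y, P) = P + 10/3 = 10/3 + P)
S(C) = -⅔ + C (S(C) = -⅔ + 1*C = -⅔ + C)
a(z) = (6 + z)*(-⅔ + 2*z) (a(z) = (z + (-⅔ + z))*(z + 6) = (-⅔ + 2*z)*(6 + z) = (6 + z)*(-⅔ + 2*z))
a(-8) + w(-11, -17) = (-4 + 2*(-8)² + (34/3)*(-8)) + (10/3 - 17) = (-4 + 2*64 - 272/3) - 41/3 = (-4 + 128 - 272/3) - 41/3 = 100/3 - 41/3 = 59/3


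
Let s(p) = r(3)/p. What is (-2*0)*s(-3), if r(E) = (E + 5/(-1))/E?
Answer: 0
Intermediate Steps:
r(E) = (-5 + E)/E (r(E) = (E + 5*(-1))/E = (E - 5)/E = (-5 + E)/E)
s(p) = -2/(3*p) (s(p) = ((-5 + 3)/3)/p = ((⅓)*(-2))/p = -2/(3*p))
(-2*0)*s(-3) = (-2*0)*(-⅔/(-3)) = 0*(-⅔*(-⅓)) = 0*(2/9) = 0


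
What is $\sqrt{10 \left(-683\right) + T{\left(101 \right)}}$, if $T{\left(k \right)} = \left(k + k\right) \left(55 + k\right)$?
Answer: $\sqrt{24682} \approx 157.1$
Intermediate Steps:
$T{\left(k \right)} = 2 k \left(55 + k\right)$
$\sqrt{10 \left(-683\right) + T{\left(101 \right)}} = \sqrt{10 \left(-683\right) + 2 \cdot 101 \left(55 + 101\right)} = \sqrt{-6830 + 2 \cdot 101 \cdot 156} = \sqrt{-6830 + 31512} = \sqrt{24682}$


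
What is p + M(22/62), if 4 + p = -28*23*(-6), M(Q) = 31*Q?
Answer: 3871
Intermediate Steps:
p = 3860 (p = -4 - 28*23*(-6) = -4 - 644*(-6) = -4 + 3864 = 3860)
p + M(22/62) = 3860 + 31*(22/62) = 3860 + 31*(22*(1/62)) = 3860 + 31*(11/31) = 3860 + 11 = 3871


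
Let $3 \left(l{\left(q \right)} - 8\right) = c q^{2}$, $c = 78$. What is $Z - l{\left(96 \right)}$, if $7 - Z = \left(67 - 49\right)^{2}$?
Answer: $-239941$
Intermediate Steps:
$Z = -317$ ($Z = 7 - \left(67 - 49\right)^{2} = 7 - 18^{2} = 7 - 324 = -317$)
$l{\left(q \right)} = 8 + 26 q^{2}$ ($l{\left(q \right)} = 8 + \frac{78 q^{2}}{3} = 8 + 26 q^{2}$)
$Z - l{\left(96 \right)} = -317 - \left(8 + 26 \cdot 96^{2}\right) = -317 - \left(8 + 26 \cdot 9216\right) = -317 - \left(8 + 239616\right) = -317 - 239624 = -239941$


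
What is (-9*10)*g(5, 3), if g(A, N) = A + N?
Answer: -720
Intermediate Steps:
(-9*10)*g(5, 3) = (-9*10)*(5 + 3) = -90*8 = -720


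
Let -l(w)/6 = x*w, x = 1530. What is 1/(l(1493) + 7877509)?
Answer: -1/5828231 ≈ -1.7158e-7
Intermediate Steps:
l(w) = -9180*w
1/(l(1493) + 7877509) = 1/(-9180*1493 + 7877509) = 1/(-13705740 + 7877509) = 1/(-5828231) = -1/5828231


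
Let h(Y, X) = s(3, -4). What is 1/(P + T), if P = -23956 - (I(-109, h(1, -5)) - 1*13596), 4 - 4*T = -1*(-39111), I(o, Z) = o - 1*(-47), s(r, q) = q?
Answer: -4/80299 ≈ -4.9814e-5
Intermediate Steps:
h(Y, X) = -4
I(o, Z) = 47 + o (I(o, Z) = o + 47 = 47 + o)
T = -39107/4 (T = 1 - (-1)*(-39111)/4 = 1 - ¼*39111 = 1 - 39111/4 = -39107/4 ≈ -9776.8)
P = -10298 (P = -23956 - ((47 - 109) - 1*13596) = -23956 - (-62 - 13596) = -23956 - 1*(-13658) = -23956 + 13658 = -10298)
1/(P + T) = 1/(-10298 - 39107/4) = 1/(-80299/4) = -4/80299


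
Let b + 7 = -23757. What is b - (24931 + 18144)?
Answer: -66839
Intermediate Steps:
b = -23764 (b = -7 - 23757 = -23764)
b - (24931 + 18144) = -23764 - (24931 + 18144) = -23764 - 1*43075 = -23764 - 43075 = -66839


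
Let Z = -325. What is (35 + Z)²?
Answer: 84100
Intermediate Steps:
(35 + Z)² = (35 - 325)² = (-290)² = 84100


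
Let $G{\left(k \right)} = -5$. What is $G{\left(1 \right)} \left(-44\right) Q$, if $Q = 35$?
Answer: $7700$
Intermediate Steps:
$G{\left(1 \right)} \left(-44\right) Q = \left(-5\right) \left(-44\right) 35 = 220 \cdot 35 = 7700$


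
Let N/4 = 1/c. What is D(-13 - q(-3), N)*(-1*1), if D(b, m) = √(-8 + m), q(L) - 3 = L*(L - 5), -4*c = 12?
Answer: -2*I*√21/3 ≈ -3.055*I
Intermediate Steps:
c = -3 (c = -¼*12 = -3)
q(L) = 3 + L*(-5 + L) (q(L) = 3 + L*(L - 5) = 3 + L*(-5 + L))
N = -4/3 (N = 4/(-3) = 4*(-⅓) = -4/3 ≈ -1.3333)
D(-13 - q(-3), N)*(-1*1) = √(-8 - 4/3)*(-1*1) = √(-28/3)*(-1) = (2*I*√21/3)*(-1) = -2*I*√21/3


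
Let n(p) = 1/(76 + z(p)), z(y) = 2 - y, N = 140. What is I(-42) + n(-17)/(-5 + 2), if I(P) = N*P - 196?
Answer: -1731661/285 ≈ -6076.0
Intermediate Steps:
n(p) = 1/(78 - p) (n(p) = 1/(76 + (2 - p)) = 1/(78 - p))
I(P) = -196 + 140*P (I(P) = 140*P - 196 = -196 + 140*P)
I(-42) + n(-17)/(-5 + 2) = (-196 + 140*(-42)) + (-1/(-78 - 17))/(-5 + 2) = (-196 - 5880) + (-1/(-95))/(-3) = -6076 - (-1)*(-1)/(3*95) = -6076 - ⅓*1/95 = -6076 - 1/285 = -1731661/285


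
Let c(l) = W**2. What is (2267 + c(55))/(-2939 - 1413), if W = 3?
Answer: -569/1088 ≈ -0.52298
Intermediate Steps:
c(l) = 9 (c(l) = 3**2 = 9)
(2267 + c(55))/(-2939 - 1413) = (2267 + 9)/(-2939 - 1413) = 2276/(-4352) = 2276*(-1/4352) = -569/1088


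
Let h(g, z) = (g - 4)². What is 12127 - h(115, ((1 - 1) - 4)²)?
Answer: -194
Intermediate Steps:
h(g, z) = (-4 + g)²
12127 - h(115, ((1 - 1) - 4)²) = 12127 - (-4 + 115)² = 12127 - 1*111² = 12127 - 1*12321 = 12127 - 12321 = -194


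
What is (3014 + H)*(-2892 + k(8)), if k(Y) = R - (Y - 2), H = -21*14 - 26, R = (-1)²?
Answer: -7804518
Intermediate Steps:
R = 1
H = -320 (H = -294 - 26 = -320)
k(Y) = 3 - Y (k(Y) = 1 - (Y - 2) = 1 - (-2 + Y) = 1 + (2 - Y) = 3 - Y)
(3014 + H)*(-2892 + k(8)) = (3014 - 320)*(-2892 + (3 - 1*8)) = 2694*(-2892 + (3 - 8)) = 2694*(-2892 - 5) = 2694*(-2897) = -7804518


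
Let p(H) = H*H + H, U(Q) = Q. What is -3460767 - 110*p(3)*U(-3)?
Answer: -3456807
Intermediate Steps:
p(H) = H + H**2 (p(H) = H**2 + H = H + H**2)
-3460767 - 110*p(3)*U(-3) = -3460767 - 110*(3*(1 + 3))*(-3) = -3460767 - 110*(3*4)*(-3) = -3460767 - 110*12*(-3) = -3460767 - 1320*(-3) = -3460767 - 1*(-3960) = -3460767 + 3960 = -3456807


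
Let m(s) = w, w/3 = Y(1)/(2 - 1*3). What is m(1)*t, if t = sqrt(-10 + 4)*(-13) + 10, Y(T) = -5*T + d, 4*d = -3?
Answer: 345/2 - 897*I*sqrt(6)/4 ≈ 172.5 - 549.3*I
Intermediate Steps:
d = -3/4 (d = (1/4)*(-3) = -3/4 ≈ -0.75000)
Y(T) = -3/4 - 5*T (Y(T) = -5*T - 3/4 = -3/4 - 5*T)
t = 10 - 13*I*sqrt(6) (t = sqrt(-6)*(-13) + 10 = (I*sqrt(6))*(-13) + 10 = -13*I*sqrt(6) + 10 = 10 - 13*I*sqrt(6) ≈ 10.0 - 31.843*I)
w = 69/4 (w = 3*((-3/4 - 5*1)/(2 - 1*3)) = 3*((-3/4 - 5)/(2 - 3)) = 3*(-23/4/(-1)) = 3*(-23/4*(-1)) = 3*(23/4) = 69/4 ≈ 17.250)
m(s) = 69/4
m(1)*t = 69*(10 - 13*I*sqrt(6))/4 = 345/2 - 897*I*sqrt(6)/4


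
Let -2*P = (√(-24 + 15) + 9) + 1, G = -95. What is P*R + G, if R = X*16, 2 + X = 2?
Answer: -95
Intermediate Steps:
X = 0 (X = -2 + 2 = 0)
P = -5 - 3*I/2 (P = -((√(-24 + 15) + 9) + 1)/2 = -((√(-9) + 9) + 1)/2 = -((3*I + 9) + 1)/2 = -((9 + 3*I) + 1)/2 = -(10 + 3*I)/2 = -5 - 3*I/2 ≈ -5.0 - 1.5*I)
R = 0 (R = 0*16 = 0)
P*R + G = (-5 - 3*I/2)*0 - 95 = 0 - 95 = -95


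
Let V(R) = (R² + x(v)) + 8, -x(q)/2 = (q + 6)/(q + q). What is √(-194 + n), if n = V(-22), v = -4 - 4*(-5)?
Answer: √4746/4 ≈ 17.223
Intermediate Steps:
v = 16 (v = -4 + 20 = 16)
x(q) = -(6 + q)/q (x(q) = -2*(q + 6)/(q + q) = -2*(6 + q)/(2*q) = -2*(6 + q)*1/(2*q) = -(6 + q)/q)
V(R) = 53/8 + R² (V(R) = (R² + (-6 - 1*16)/16) + 8 = (R² + (-6 - 16)/16) + 8 = (R² + (1/16)*(-22)) + 8 = (R² - 11/8) + 8 = (-11/8 + R²) + 8 = 53/8 + R²)
n = 3925/8 (n = 53/8 + (-22)² = 53/8 + 484 = 3925/8 ≈ 490.63)
√(-194 + n) = √(-194 + 3925/8) = √(2373/8) = √4746/4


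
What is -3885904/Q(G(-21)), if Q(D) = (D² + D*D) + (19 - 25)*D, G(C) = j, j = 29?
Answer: -971476/377 ≈ -2576.9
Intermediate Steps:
G(C) = 29
Q(D) = -6*D + 2*D² (Q(D) = (D² + D²) - 6*D = 2*D² - 6*D = -6*D + 2*D²)
-3885904/Q(G(-21)) = -3885904*1/(58*(-3 + 29)) = -3885904/(2*29*26) = -3885904/1508 = -3885904*1/1508 = -971476/377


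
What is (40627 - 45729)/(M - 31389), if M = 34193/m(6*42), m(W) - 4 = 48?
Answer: 265304/1598035 ≈ 0.16602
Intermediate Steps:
m(W) = 52 (m(W) = 4 + 48 = 52)
M = 34193/52 ≈ 657.56
(40627 - 45729)/(M - 31389) = (40627 - 45729)/(34193/52 - 31389) = -5102/(-1598035/52) = -5102*(-52/1598035) = 265304/1598035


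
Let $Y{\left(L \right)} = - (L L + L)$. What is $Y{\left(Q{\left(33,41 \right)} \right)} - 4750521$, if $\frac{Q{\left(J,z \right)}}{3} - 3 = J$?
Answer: $-4762293$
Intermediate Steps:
$Q{\left(J,z \right)} = 9 + 3 J$
$Y{\left(L \right)} = - L - L^{2}$ ($Y{\left(L \right)} = - (L^{2} + L) = - (L + L^{2}) = - L - L^{2}$)
$Y{\left(Q{\left(33,41 \right)} \right)} - 4750521 = - \left(9 + 3 \cdot 33\right) \left(1 + \left(9 + 3 \cdot 33\right)\right) - 4750521 = - \left(9 + 99\right) \left(1 + \left(9 + 99\right)\right) - 4750521 = \left(-1\right) 108 \left(1 + 108\right) - 4750521 = \left(-1\right) 108 \cdot 109 - 4750521 = -11772 - 4750521 = -4762293$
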